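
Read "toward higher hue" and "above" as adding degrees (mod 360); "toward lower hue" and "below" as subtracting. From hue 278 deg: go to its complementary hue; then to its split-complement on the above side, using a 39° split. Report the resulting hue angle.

complement +180°: 278 + 180 = 458 → 458 − 360 = 98°
split-comp 39° ↑ +219°: 98 + 219 = 317°

317°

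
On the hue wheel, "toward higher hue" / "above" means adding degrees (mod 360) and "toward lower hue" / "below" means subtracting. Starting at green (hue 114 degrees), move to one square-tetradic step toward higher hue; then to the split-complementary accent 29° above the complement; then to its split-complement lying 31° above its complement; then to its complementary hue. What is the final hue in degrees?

114 + 90 = 204°   (square ↑)
204 + 209 = 413 → 413 − 360 = 53°   (split-comp 29° ↑)
53 + 211 = 264°   (split-comp 31° ↑)
264 + 180 = 444 → 444 − 360 = 84°   (complement)

84°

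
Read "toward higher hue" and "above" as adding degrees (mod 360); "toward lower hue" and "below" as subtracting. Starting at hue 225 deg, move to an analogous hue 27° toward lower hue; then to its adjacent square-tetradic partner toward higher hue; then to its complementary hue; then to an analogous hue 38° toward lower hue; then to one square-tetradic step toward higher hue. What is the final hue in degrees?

160°

225 − 27 = 198°   (analog 27° ↓)
198 + 90 = 288°   (square ↑)
288 + 180 = 468 → 468 − 360 = 108°   (complement)
108 − 38 = 70°   (analog 38° ↓)
70 + 90 = 160°   (square ↑)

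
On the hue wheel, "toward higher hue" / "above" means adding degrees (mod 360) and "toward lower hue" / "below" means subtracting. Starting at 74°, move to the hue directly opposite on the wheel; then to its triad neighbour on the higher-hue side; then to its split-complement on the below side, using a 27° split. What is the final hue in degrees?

167°

complement +180°: 74 + 180 = 254°
triadic ↑ +120°: 254 + 120 = 374 → 374 − 360 = 14°
split-comp 27° ↓ +153°: 14 + 153 = 167°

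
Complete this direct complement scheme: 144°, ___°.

324°

The complement sits 180° across the wheel.
The full set through 144° is {144°, 324°}.
Given {144°}, the missing hue is 324°.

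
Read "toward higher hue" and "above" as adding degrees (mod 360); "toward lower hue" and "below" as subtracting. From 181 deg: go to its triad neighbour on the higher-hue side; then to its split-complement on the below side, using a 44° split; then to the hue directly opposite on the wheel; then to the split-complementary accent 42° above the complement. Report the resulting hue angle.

119°

triadic ↑ +120°: 181 + 120 = 301°
split-comp 44° ↓ +136°: 301 + 136 = 437 → 437 − 360 = 77°
complement +180°: 77 + 180 = 257°
split-comp 42° ↑ +222°: 257 + 222 = 479 → 479 − 360 = 119°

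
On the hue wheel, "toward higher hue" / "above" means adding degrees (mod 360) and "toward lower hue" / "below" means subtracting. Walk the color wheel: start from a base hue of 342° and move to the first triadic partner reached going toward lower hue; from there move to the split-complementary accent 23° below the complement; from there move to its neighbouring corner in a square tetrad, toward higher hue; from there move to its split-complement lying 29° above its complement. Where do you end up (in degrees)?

−120° (triadic ↓): 342 − 120 = 222°
+157° (split-comp 23° ↓): 222 + 157 = 379 → 379 − 360 = 19°
+90° (square ↑): 19 + 90 = 109°
+209° (split-comp 29° ↑): 109 + 209 = 318°

318°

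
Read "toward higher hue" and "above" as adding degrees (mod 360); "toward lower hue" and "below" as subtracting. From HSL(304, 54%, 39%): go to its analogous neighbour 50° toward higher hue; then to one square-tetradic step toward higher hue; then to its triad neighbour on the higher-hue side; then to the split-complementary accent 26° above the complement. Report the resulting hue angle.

+50° (analog 50° ↑): 304 + 50 = 354°
+90° (square ↑): 354 + 90 = 444 → 444 − 360 = 84°
+120° (triadic ↑): 84 + 120 = 204°
+206° (split-comp 26° ↑): 204 + 206 = 410 → 410 − 360 = 50°

50°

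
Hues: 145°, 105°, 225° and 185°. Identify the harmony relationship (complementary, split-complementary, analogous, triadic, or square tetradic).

Sort the hues: 105°, 145°, 185°, 225°.
Successive gaps around the wheel: 40°, 40°, 40°, 240°.
A run of hues at equal small steps (40°) with one large closing gap is an analogous group.

analogous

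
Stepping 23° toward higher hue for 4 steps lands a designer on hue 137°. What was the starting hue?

4 steps of 23° (toward higher hue) give a net shift of +92°.
Start = end − shift: 137 − 92 = 45°

45°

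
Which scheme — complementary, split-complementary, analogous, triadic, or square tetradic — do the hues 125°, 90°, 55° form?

Sort the hues: 55°, 90°, 125°.
Successive gaps around the wheel: 35°, 35°, 290°.
A run of hues at equal small steps (35°) with one large closing gap is an analogous group.

analogous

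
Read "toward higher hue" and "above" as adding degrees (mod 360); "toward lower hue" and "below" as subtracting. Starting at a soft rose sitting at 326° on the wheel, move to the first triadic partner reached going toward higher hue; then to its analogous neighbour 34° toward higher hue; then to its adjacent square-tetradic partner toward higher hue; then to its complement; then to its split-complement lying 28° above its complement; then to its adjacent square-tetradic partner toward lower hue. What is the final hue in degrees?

148°

triadic ↑ +120°: 326 + 120 = 446 → 446 − 360 = 86°
analog 34° ↑ +34°: 86 + 34 = 120°
square ↑ +90°: 120 + 90 = 210°
complement +180°: 210 + 180 = 390 → 390 − 360 = 30°
split-comp 28° ↑ +208°: 30 + 208 = 238°
square ↓ −90°: 238 − 90 = 148°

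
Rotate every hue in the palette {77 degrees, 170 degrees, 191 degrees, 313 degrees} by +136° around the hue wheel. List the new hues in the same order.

77 + 136 = 213°
170 + 136 = 306°
191 + 136 = 327°
313 + 136 = 449 → 449 − 360 = 89°

213°, 306°, 327°, 89°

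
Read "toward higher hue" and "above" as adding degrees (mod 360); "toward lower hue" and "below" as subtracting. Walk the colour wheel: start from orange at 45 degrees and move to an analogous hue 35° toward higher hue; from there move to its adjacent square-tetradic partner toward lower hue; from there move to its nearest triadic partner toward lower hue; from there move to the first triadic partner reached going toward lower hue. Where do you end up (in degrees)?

analog 35° ↑ +35°: 45 + 35 = 80°
square ↓ −90°: 80 − 90 = -10 → -10 + 360 = 350°
triadic ↓ −120°: 350 − 120 = 230°
triadic ↓ −120°: 230 − 120 = 110°

110°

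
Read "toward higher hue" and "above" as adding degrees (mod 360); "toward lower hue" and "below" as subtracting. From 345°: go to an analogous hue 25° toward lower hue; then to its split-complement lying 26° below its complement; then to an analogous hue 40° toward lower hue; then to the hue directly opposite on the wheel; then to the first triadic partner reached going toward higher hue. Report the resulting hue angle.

345 − 25 = 320°   (analog 25° ↓)
320 + 154 = 474 → 474 − 360 = 114°   (split-comp 26° ↓)
114 − 40 = 74°   (analog 40° ↓)
74 + 180 = 254°   (complement)
254 + 120 = 374 → 374 − 360 = 14°   (triadic ↑)

14°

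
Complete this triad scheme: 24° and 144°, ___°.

A triad places three hues 120° apart.
The full set through 24° is {24°, 144°, 264°}.
Given {24°, 144°}, the missing hue is 264°.

264°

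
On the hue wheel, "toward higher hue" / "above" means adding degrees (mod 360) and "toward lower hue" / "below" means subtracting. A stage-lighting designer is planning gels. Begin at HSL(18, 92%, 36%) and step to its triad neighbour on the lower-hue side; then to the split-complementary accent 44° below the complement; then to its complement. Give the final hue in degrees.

18 − 120 = -102 → -102 + 360 = 258°   (triadic ↓)
258 + 136 = 394 → 394 − 360 = 34°   (split-comp 44° ↓)
34 + 180 = 214°   (complement)

214°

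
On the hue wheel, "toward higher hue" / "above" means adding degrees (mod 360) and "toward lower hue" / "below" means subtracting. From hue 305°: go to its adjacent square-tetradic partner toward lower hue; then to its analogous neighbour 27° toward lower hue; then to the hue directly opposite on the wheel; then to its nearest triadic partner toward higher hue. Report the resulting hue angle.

square ↓ −90°: 305 − 90 = 215°
analog 27° ↓ −27°: 215 − 27 = 188°
complement +180°: 188 + 180 = 368 → 368 − 360 = 8°
triadic ↑ +120°: 8 + 120 = 128°

128°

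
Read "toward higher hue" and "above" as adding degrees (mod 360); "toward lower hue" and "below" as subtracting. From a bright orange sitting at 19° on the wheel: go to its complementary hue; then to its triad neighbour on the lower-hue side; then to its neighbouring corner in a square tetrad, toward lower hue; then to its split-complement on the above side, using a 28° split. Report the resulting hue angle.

19 + 180 = 199°   (complement)
199 − 120 = 79°   (triadic ↓)
79 − 90 = -11 → -11 + 360 = 349°   (square ↓)
349 + 208 = 557 → 557 − 360 = 197°   (split-comp 28° ↑)

197°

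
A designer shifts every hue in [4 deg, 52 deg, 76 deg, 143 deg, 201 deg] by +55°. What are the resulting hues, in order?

59°, 107°, 131°, 198°, 256°

4 + 55 = 59°
52 + 55 = 107°
76 + 55 = 131°
143 + 55 = 198°
201 + 55 = 256°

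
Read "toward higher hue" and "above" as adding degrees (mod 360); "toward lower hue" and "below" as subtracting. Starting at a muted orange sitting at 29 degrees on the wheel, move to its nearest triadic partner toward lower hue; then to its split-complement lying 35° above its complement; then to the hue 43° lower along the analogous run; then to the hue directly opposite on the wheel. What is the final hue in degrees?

29 − 120 = -91 → -91 + 360 = 269°   (triadic ↓)
269 + 215 = 484 → 484 − 360 = 124°   (split-comp 35° ↑)
124 − 43 = 81°   (analog 43° ↓)
81 + 180 = 261°   (complement)

261°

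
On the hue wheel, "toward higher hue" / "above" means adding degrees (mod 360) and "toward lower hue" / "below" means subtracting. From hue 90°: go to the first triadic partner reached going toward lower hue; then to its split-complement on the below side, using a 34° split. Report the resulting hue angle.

116°

triadic ↓ −120°: 90 − 120 = -30 → -30 + 360 = 330°
split-comp 34° ↓ +146°: 330 + 146 = 476 → 476 − 360 = 116°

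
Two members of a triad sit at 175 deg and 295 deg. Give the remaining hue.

A triad spaces three hues 120° apart.
The full set is {55°, 175°, 295°}.

55°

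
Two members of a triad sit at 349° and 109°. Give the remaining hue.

A triad spaces three hues 120° apart.
The full set is {109°, 229°, 349°}.

229°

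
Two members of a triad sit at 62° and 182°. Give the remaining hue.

A triad spaces three hues 120° apart.
The full set is {62°, 182°, 302°}.

302°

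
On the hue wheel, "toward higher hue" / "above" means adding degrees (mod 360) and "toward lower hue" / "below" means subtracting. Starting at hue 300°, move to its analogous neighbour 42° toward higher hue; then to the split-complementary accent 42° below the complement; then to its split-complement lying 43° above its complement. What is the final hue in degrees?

343°

300 + 42 = 342°   (analog 42° ↑)
342 + 138 = 480 → 480 − 360 = 120°   (split-comp 42° ↓)
120 + 223 = 343°   (split-comp 43° ↑)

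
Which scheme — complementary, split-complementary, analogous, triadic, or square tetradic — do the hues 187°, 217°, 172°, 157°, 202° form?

analogous

Sort the hues: 157°, 172°, 187°, 202°, 217°.
Successive gaps around the wheel: 15°, 15°, 15°, 15°, 300°.
A run of hues at equal small steps (15°) with one large closing gap is an analogous group.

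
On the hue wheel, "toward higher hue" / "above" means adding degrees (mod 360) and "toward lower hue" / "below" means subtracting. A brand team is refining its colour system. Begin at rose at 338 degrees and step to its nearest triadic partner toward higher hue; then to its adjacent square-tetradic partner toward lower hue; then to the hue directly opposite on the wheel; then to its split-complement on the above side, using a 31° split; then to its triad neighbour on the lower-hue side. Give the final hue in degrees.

279°

+120° (triadic ↑): 338 + 120 = 458 → 458 − 360 = 98°
−90° (square ↓): 98 − 90 = 8°
+180° (complement): 8 + 180 = 188°
+211° (split-comp 31° ↑): 188 + 211 = 399 → 399 − 360 = 39°
−120° (triadic ↓): 39 − 120 = -81 → -81 + 360 = 279°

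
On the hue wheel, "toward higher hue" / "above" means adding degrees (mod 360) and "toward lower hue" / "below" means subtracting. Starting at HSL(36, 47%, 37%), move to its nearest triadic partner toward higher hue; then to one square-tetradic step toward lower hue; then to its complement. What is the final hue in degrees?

246°

36 + 120 = 156°   (triadic ↑)
156 − 90 = 66°   (square ↓)
66 + 180 = 246°   (complement)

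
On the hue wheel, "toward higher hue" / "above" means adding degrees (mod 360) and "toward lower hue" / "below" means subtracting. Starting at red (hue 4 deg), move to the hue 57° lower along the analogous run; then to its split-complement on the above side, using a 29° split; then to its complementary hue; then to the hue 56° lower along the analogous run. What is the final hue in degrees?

280°

−57° (analog 57° ↓): 4 − 57 = -53 → -53 + 360 = 307°
+209° (split-comp 29° ↑): 307 + 209 = 516 → 516 − 360 = 156°
+180° (complement): 156 + 180 = 336°
−56° (analog 56° ↓): 336 − 56 = 280°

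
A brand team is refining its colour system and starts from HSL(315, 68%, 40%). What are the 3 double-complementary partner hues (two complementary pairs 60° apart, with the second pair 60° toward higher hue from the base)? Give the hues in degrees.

A rectangular tetradic uses two complementary pairs 60° apart: offsets 0°, 60°, 180°, 240°.
315 + 60 = 375 → 375 − 360 = 15°
315 + 180 = 495 → 495 − 360 = 135°
315 + 240 = 555 → 555 − 360 = 195°

15°, 135° and 195°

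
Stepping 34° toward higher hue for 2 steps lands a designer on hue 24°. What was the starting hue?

316°

2 steps of 34° (toward higher hue) give a net shift of +68°.
Start = end − shift: 24 − 68 = -44 → -44 + 360 = 316°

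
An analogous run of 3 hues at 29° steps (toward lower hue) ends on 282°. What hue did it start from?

2 steps of 29° (toward lower hue) give a net shift of −58°.
Start = end − shift: 282 + 58 = 340°

340°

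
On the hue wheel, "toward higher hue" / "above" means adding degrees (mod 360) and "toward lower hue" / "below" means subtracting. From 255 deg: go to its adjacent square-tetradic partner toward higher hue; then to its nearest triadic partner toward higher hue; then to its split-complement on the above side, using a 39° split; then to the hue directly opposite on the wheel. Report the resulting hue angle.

255 + 90 = 345°   (square ↑)
345 + 120 = 465 → 465 − 360 = 105°   (triadic ↑)
105 + 219 = 324°   (split-comp 39° ↑)
324 + 180 = 504 → 504 − 360 = 144°   (complement)

144°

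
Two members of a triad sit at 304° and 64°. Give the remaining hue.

184°

A triad spaces three hues 120° apart.
The full set is {64°, 184°, 304°}.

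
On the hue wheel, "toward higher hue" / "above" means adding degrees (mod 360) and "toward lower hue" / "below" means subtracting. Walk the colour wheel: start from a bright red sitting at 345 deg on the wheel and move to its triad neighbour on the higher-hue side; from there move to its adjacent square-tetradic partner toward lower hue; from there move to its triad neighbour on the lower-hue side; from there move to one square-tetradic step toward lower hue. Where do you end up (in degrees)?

165°

345 + 120 = 465 → 465 − 360 = 105°   (triadic ↑)
105 − 90 = 15°   (square ↓)
15 − 120 = -105 → -105 + 360 = 255°   (triadic ↓)
255 − 90 = 165°   (square ↓)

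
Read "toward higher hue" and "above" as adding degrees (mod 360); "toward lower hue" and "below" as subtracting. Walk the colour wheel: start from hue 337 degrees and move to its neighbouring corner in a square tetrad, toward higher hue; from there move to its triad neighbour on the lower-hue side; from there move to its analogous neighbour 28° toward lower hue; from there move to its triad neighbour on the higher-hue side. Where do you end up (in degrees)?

+90° (square ↑): 337 + 90 = 427 → 427 − 360 = 67°
−120° (triadic ↓): 67 − 120 = -53 → -53 + 360 = 307°
−28° (analog 28° ↓): 307 − 28 = 279°
+120° (triadic ↑): 279 + 120 = 399 → 399 − 360 = 39°

39°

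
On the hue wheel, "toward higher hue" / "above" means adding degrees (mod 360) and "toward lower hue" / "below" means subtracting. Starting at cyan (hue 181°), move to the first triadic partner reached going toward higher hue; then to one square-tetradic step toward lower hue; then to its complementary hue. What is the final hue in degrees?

31°

181 + 120 = 301°   (triadic ↑)
301 − 90 = 211°   (square ↓)
211 + 180 = 391 → 391 − 360 = 31°   (complement)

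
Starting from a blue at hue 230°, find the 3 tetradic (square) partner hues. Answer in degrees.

320°, 50°, 140°

A square tetradic scheme places four hues every 90°.
230 + 90 = 320°
230 + 180 = 410 → 410 − 360 = 50°
230 + 270 = 500 → 500 − 360 = 140°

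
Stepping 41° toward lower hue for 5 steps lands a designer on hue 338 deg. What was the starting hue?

183°

5 steps of 41° (toward lower hue) give a net shift of −205°.
Start = end − shift: 338 + 205 = 543 → 543 − 360 = 183°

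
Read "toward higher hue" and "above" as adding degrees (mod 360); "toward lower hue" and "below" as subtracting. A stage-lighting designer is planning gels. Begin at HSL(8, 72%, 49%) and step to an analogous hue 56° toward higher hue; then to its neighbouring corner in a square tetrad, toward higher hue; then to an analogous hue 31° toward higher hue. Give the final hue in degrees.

185°

analog 56° ↑ +56°: 8 + 56 = 64°
square ↑ +90°: 64 + 90 = 154°
analog 31° ↑ +31°: 154 + 31 = 185°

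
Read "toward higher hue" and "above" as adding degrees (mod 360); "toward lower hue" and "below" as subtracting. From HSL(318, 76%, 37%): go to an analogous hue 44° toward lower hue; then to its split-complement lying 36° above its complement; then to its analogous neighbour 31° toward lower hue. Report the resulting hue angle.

318 − 44 = 274°   (analog 44° ↓)
274 + 216 = 490 → 490 − 360 = 130°   (split-comp 36° ↑)
130 − 31 = 99°   (analog 31° ↓)

99°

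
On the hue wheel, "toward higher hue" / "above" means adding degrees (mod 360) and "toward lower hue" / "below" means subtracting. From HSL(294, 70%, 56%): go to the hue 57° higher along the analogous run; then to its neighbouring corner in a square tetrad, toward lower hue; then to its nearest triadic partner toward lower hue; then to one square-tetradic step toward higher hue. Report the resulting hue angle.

231°

294 + 57 = 351°   (analog 57° ↑)
351 − 90 = 261°   (square ↓)
261 − 120 = 141°   (triadic ↓)
141 + 90 = 231°   (square ↑)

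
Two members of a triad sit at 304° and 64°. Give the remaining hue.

184°

A triad spaces three hues 120° apart.
The full set is {64°, 184°, 304°}.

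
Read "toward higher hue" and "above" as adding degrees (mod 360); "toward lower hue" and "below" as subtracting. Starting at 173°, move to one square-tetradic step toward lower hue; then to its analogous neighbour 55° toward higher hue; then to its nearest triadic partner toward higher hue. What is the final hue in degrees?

258°

square ↓ −90°: 173 − 90 = 83°
analog 55° ↑ +55°: 83 + 55 = 138°
triadic ↑ +120°: 138 + 120 = 258°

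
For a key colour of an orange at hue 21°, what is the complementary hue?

The complement sits 180° across the wheel.
21 + 180 = 201°

201°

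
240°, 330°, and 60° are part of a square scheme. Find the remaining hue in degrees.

A square tetradic scheme places four hues every 90°.
The full set through 60° is {60°, 150°, 240°, 330°}.
Given {60°, 240°, 330°}, the missing hue is 150°.

150°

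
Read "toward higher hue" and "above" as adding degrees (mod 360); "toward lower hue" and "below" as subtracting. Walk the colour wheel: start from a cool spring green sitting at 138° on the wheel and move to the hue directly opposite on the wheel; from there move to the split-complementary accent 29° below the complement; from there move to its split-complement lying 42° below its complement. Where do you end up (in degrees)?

247°

138 + 180 = 318°   (complement)
318 + 151 = 469 → 469 − 360 = 109°   (split-comp 29° ↓)
109 + 138 = 247°   (split-comp 42° ↓)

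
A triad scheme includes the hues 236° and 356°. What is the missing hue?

A triad places three hues 120° apart.
The full set through 236° is {116°, 236°, 356°}.
Given {236°, 356°}, the missing hue is 116°.

116°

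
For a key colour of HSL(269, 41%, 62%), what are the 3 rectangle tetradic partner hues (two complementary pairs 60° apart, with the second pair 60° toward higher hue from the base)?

A rectangular tetradic uses two complementary pairs 60° apart: offsets 0°, 60°, 180°, 240°.
269 + 60 = 329°
269 + 180 = 449 → 449 − 360 = 89°
269 + 240 = 509 → 509 − 360 = 149°

329°, 89° and 149°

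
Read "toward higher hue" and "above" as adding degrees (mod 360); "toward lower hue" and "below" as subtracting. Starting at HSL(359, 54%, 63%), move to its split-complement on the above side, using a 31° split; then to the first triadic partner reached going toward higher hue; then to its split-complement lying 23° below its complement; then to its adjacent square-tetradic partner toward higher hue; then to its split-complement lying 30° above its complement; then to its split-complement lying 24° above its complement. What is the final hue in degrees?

271°

split-comp 31° ↑ +211°: 359 + 211 = 570 → 570 − 360 = 210°
triadic ↑ +120°: 210 + 120 = 330°
split-comp 23° ↓ +157°: 330 + 157 = 487 → 487 − 360 = 127°
square ↑ +90°: 127 + 90 = 217°
split-comp 30° ↑ +210°: 217 + 210 = 427 → 427 − 360 = 67°
split-comp 24° ↑ +204°: 67 + 204 = 271°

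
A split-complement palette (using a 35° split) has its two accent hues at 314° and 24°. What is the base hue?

169°

The accents sit 35° either side of the complement, so the complement is their short-arc midpoint on the wheel.
Short-arc midpoint of 314° and 24°: 349°.
Base is 180° from the complement: 349 − 180 = 169°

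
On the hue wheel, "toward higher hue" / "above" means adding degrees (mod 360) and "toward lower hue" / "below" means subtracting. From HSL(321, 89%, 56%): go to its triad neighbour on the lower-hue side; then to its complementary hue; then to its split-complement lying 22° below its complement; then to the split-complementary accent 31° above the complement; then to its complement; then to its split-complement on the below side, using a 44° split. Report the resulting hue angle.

−120° (triadic ↓): 321 − 120 = 201°
+180° (complement): 201 + 180 = 381 → 381 − 360 = 21°
+158° (split-comp 22° ↓): 21 + 158 = 179°
+211° (split-comp 31° ↑): 179 + 211 = 390 → 390 − 360 = 30°
+180° (complement): 30 + 180 = 210°
+136° (split-comp 44° ↓): 210 + 136 = 346°

346°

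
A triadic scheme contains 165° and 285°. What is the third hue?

45°

A triad spaces three hues 120° apart.
The full set is {45°, 165°, 285°}.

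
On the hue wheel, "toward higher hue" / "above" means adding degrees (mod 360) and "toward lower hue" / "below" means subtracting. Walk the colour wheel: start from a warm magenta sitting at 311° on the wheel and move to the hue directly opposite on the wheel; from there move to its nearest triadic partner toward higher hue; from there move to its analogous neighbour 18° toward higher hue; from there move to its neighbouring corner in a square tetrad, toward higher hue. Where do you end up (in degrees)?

+180° (complement): 311 + 180 = 491 → 491 − 360 = 131°
+120° (triadic ↑): 131 + 120 = 251°
+18° (analog 18° ↑): 251 + 18 = 269°
+90° (square ↑): 269 + 90 = 359°

359°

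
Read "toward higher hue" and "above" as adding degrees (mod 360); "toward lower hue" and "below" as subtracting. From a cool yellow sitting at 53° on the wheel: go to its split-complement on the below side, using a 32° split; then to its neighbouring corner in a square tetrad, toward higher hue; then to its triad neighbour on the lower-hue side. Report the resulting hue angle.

+148° (split-comp 32° ↓): 53 + 148 = 201°
+90° (square ↑): 201 + 90 = 291°
−120° (triadic ↓): 291 − 120 = 171°

171°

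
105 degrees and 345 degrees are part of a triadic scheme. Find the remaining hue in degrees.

A triad places three hues 120° apart.
The full set through 105° is {105°, 225°, 345°}.
Given {105°, 345°}, the missing hue is 225°.

225°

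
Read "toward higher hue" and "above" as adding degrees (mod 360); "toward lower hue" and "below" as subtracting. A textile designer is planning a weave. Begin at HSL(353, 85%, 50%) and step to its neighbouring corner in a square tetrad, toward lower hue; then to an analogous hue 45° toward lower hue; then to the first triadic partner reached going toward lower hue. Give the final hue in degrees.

353 − 90 = 263°   (square ↓)
263 − 45 = 218°   (analog 45° ↓)
218 − 120 = 98°   (triadic ↓)

98°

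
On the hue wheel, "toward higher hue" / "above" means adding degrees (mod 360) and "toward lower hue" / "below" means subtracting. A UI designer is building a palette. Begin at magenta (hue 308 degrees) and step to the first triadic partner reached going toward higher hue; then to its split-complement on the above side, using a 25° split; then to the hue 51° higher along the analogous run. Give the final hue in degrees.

+120° (triadic ↑): 308 + 120 = 428 → 428 − 360 = 68°
+205° (split-comp 25° ↑): 68 + 205 = 273°
+51° (analog 51° ↑): 273 + 51 = 324°

324°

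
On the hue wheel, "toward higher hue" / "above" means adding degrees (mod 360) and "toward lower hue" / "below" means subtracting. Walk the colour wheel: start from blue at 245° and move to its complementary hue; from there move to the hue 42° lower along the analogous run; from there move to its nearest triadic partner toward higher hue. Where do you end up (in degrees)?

+180° (complement): 245 + 180 = 425 → 425 − 360 = 65°
−42° (analog 42° ↓): 65 − 42 = 23°
+120° (triadic ↑): 23 + 120 = 143°

143°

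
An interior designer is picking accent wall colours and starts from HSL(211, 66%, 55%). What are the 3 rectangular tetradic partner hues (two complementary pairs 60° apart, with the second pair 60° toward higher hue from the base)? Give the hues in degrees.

271°, 31°, and 91°

211 + 60 = 271°
211 + 180 = 391 → 391 − 360 = 31°
211 + 240 = 451 → 451 − 360 = 91°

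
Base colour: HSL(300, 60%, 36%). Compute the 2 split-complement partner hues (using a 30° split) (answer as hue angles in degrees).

Split-complementary hues sit 30° either side of the complement.
Complement of 300°: 300 + 180 = 480 → 480 − 360 = 120°
120 − 30 = 90°
120 + 30 = 150°

90° and 150°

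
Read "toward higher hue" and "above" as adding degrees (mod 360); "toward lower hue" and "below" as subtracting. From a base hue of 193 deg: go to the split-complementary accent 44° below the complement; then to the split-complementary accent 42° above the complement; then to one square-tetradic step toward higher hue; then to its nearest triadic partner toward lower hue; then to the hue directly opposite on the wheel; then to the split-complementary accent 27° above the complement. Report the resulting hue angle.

split-comp 44° ↓ +136°: 193 + 136 = 329°
split-comp 42° ↑ +222°: 329 + 222 = 551 → 551 − 360 = 191°
square ↑ +90°: 191 + 90 = 281°
triadic ↓ −120°: 281 − 120 = 161°
complement +180°: 161 + 180 = 341°
split-comp 27° ↑ +207°: 341 + 207 = 548 → 548 − 360 = 188°

188°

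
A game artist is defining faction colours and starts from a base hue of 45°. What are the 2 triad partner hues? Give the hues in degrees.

A triad places three hues 120° apart.
45 + 120 = 165°
45 + 240 = 285°

165° and 285°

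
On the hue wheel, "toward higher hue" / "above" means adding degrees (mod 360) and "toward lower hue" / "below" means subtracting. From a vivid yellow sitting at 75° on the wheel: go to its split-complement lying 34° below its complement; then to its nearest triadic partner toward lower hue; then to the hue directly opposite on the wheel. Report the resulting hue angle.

281°

75 + 146 = 221°   (split-comp 34° ↓)
221 − 120 = 101°   (triadic ↓)
101 + 180 = 281°   (complement)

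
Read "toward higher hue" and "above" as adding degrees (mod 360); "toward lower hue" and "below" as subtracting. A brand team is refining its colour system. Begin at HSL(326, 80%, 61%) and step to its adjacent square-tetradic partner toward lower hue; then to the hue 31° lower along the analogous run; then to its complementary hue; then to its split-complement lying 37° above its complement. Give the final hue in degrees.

326 − 90 = 236°   (square ↓)
236 − 31 = 205°   (analog 31° ↓)
205 + 180 = 385 → 385 − 360 = 25°   (complement)
25 + 217 = 242°   (split-comp 37° ↑)

242°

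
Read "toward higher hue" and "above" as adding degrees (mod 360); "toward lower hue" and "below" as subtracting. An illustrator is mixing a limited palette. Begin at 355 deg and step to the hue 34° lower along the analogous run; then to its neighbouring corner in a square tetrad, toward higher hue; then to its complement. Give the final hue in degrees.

analog 34° ↓ −34°: 355 − 34 = 321°
square ↑ +90°: 321 + 90 = 411 → 411 − 360 = 51°
complement +180°: 51 + 180 = 231°

231°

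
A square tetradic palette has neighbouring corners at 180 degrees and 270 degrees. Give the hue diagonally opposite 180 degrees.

0°

A square tetradic scheme places four hues 90° apart; opposite corners are 180° apart.
180 + 180 = 360 → 360 − 360 = 0°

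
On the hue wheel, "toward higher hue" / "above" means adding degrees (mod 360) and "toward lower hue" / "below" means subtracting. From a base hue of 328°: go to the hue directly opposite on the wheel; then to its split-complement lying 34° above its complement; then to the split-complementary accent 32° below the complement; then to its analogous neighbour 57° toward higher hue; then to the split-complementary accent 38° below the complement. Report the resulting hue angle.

+180° (complement): 328 + 180 = 508 → 508 − 360 = 148°
+214° (split-comp 34° ↑): 148 + 214 = 362 → 362 − 360 = 2°
+148° (split-comp 32° ↓): 2 + 148 = 150°
+57° (analog 57° ↑): 150 + 57 = 207°
+142° (split-comp 38° ↓): 207 + 142 = 349°

349°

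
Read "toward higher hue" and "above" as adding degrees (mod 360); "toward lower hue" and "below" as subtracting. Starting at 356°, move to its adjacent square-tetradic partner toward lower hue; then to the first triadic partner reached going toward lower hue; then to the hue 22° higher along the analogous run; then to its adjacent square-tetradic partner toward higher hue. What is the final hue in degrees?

square ↓ −90°: 356 − 90 = 266°
triadic ↓ −120°: 266 − 120 = 146°
analog 22° ↑ +22°: 146 + 22 = 168°
square ↑ +90°: 168 + 90 = 258°

258°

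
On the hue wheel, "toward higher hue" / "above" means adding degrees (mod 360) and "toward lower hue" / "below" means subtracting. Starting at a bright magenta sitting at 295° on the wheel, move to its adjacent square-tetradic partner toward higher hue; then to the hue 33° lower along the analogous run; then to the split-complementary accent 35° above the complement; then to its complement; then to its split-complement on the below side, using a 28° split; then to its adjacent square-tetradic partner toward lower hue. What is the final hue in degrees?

square ↑ +90°: 295 + 90 = 385 → 385 − 360 = 25°
analog 33° ↓ −33°: 25 − 33 = -8 → -8 + 360 = 352°
split-comp 35° ↑ +215°: 352 + 215 = 567 → 567 − 360 = 207°
complement +180°: 207 + 180 = 387 → 387 − 360 = 27°
split-comp 28° ↓ +152°: 27 + 152 = 179°
square ↓ −90°: 179 − 90 = 89°

89°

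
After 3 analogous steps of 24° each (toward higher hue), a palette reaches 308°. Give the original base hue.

3 steps of 24° (toward higher hue) give a net shift of +72°.
Start = end − shift: 308 − 72 = 236°

236°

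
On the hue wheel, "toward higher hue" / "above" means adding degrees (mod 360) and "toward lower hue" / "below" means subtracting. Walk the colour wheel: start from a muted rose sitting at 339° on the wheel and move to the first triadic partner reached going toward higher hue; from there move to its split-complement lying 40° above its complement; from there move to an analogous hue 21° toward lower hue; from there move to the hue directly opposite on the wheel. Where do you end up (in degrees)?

118°

triadic ↑ +120°: 339 + 120 = 459 → 459 − 360 = 99°
split-comp 40° ↑ +220°: 99 + 220 = 319°
analog 21° ↓ −21°: 319 − 21 = 298°
complement +180°: 298 + 180 = 478 → 478 − 360 = 118°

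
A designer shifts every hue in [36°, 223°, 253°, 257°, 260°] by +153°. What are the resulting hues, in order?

189°, 16°, 46°, 50°, 53°

36 + 153 = 189°
223 + 153 = 376 → 376 − 360 = 16°
253 + 153 = 406 → 406 − 360 = 46°
257 + 153 = 410 → 410 − 360 = 50°
260 + 153 = 413 → 413 − 360 = 53°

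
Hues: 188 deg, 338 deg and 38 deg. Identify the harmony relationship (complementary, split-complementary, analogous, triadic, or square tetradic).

split-complementary

Sort the hues: 38°, 188°, 338°.
Successive gaps around the wheel: 150°, 150°, 60°.
Two 150° gaps and one 60° gap — a base hue opposite a pair of accents 30° either side of its complement — is the split-complementary pattern.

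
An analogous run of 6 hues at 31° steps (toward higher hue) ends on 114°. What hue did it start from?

319°

5 steps of 31° (toward higher hue) give a net shift of +155°.
Start = end − shift: 114 − 155 = -41 → -41 + 360 = 319°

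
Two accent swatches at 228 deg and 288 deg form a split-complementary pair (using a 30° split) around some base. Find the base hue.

78°

The accents sit 30° either side of the complement, so the complement is their short-arc midpoint on the wheel.
Short-arc midpoint of 228° and 288°: 258°.
Base is 180° from the complement: 258 − 180 = 78°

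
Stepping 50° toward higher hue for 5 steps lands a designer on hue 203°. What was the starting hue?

313°

5 steps of 50° (toward higher hue) give a net shift of +250°.
Start = end − shift: 203 − 250 = -47 → -47 + 360 = 313°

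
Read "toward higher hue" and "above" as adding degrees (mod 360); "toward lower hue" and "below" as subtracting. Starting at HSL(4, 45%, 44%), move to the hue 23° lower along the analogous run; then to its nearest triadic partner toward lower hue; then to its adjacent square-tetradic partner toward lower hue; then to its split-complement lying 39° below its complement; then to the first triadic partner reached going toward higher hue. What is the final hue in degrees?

4 − 23 = -19 → -19 + 360 = 341°   (analog 23° ↓)
341 − 120 = 221°   (triadic ↓)
221 − 90 = 131°   (square ↓)
131 + 141 = 272°   (split-comp 39° ↓)
272 + 120 = 392 → 392 − 360 = 32°   (triadic ↑)

32°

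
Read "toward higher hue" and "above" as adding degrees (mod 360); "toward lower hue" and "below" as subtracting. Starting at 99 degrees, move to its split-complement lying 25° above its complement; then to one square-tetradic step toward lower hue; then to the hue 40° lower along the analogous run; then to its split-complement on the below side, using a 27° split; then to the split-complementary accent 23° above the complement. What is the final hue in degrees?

170°

99 + 205 = 304°   (split-comp 25° ↑)
304 − 90 = 214°   (square ↓)
214 − 40 = 174°   (analog 40° ↓)
174 + 153 = 327°   (split-comp 27° ↓)
327 + 203 = 530 → 530 − 360 = 170°   (split-comp 23° ↑)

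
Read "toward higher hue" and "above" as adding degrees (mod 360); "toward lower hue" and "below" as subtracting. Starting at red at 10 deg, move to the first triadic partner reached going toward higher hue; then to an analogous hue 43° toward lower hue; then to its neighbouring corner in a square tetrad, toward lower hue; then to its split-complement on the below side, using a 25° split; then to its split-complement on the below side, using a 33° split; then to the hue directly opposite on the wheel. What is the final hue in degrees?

10 + 120 = 130°   (triadic ↑)
130 − 43 = 87°   (analog 43° ↓)
87 − 90 = -3 → -3 + 360 = 357°   (square ↓)
357 + 155 = 512 → 512 − 360 = 152°   (split-comp 25° ↓)
152 + 147 = 299°   (split-comp 33° ↓)
299 + 180 = 479 → 479 − 360 = 119°   (complement)

119°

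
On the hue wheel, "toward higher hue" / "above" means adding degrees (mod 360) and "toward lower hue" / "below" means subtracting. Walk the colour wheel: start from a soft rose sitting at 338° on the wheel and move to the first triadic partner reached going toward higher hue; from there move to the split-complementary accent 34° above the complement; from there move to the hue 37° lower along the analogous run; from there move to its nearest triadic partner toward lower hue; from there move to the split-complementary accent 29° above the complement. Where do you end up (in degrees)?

+120° (triadic ↑): 338 + 120 = 458 → 458 − 360 = 98°
+214° (split-comp 34° ↑): 98 + 214 = 312°
−37° (analog 37° ↓): 312 − 37 = 275°
−120° (triadic ↓): 275 − 120 = 155°
+209° (split-comp 29° ↑): 155 + 209 = 364 → 364 − 360 = 4°

4°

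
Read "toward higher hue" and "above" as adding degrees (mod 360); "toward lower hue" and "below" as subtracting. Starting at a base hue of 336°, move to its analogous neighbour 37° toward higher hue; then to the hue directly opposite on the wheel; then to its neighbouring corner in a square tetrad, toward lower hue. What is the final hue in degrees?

103°

+37° (analog 37° ↑): 336 + 37 = 373 → 373 − 360 = 13°
+180° (complement): 13 + 180 = 193°
−90° (square ↓): 193 − 90 = 103°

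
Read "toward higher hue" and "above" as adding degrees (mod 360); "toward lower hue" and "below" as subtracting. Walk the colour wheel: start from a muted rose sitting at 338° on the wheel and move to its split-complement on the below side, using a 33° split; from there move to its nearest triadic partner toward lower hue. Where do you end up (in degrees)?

5°

+147° (split-comp 33° ↓): 338 + 147 = 485 → 485 − 360 = 125°
−120° (triadic ↓): 125 − 120 = 5°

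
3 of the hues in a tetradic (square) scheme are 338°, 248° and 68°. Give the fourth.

158°

A square tetradic scheme places four hues every 90°.
The full set through 68° is {68°, 158°, 248°, 338°}.
Given {68°, 248°, 338°}, the missing hue is 158°.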